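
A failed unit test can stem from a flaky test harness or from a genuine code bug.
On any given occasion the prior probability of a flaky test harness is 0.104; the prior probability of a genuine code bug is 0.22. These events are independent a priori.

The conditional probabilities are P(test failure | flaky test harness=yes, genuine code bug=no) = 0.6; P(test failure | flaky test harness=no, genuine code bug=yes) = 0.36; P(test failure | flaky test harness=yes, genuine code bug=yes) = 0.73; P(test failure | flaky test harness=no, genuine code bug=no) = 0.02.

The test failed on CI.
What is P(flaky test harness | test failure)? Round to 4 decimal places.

For the numerator, keep only flaky test harness=true terms: 0.048672 + 0.016702 = 0.065374
Normalizer over all consistent configurations: 0.02×0.896×0.78 + 0.36×0.896×0.22 + 0.6×0.104×0.78 + 0.73×0.104×0.22 = 0.150315
P(flaky test harness | test failure) = 0.065374/0.150315 ≈ 0.4349

P(flaky test harness | test failure) ≈ 0.4349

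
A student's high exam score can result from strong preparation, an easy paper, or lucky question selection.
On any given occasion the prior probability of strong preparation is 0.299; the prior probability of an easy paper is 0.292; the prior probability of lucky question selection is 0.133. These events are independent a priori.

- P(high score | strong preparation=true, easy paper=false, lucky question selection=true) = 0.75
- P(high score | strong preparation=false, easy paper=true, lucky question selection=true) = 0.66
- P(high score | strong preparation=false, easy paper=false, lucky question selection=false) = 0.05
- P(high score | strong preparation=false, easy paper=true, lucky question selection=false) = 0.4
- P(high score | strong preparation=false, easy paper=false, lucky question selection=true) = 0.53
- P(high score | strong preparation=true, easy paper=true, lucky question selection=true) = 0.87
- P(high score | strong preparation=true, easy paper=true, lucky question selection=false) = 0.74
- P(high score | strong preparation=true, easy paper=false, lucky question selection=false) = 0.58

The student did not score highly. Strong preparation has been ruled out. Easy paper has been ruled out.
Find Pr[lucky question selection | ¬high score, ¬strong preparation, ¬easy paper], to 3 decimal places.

Pr[lucky question selection | ¬high score, ¬strong preparation, ¬easy paper] ≈ 0.071

For the numerator, keep only lucky question selection=true terms: 0.47·0.133 = 0.062510
Denominator P(¬high score | ¬strong preparation, ¬easy paper): 0.95·0.867 + 0.47·0.133 = 0.886160
Posterior = 0.062510 / 0.886160 ≈ 0.071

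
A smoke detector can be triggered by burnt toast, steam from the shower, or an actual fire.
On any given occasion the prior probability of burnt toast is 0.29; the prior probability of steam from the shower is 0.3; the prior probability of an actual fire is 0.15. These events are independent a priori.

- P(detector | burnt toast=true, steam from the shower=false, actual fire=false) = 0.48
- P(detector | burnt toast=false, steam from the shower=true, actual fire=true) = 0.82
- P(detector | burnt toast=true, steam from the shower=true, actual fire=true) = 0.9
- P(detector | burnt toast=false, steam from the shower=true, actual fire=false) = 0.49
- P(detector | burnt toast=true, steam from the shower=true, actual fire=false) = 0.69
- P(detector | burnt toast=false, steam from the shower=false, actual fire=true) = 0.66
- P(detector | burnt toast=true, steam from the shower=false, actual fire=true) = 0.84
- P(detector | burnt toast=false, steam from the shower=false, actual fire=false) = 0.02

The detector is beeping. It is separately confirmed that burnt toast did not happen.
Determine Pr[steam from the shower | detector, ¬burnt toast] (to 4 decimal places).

Pr[steam from the shower | detector, ¬burnt toast] ≈ 0.6659

P(detector | ¬burnt toast) = 0.02*0.7*0.85 + 0.66*0.7*0.15 + 0.49*0.3*0.85 + 0.82*0.3*0.15 = 0.011900 + 0.069300 + 0.124950 + 0.036900 = 0.243050
Restricting to configurations with steam from the shower present: 0.124950 + 0.036900 = 0.161850.
Hence the posterior is 0.161850/0.243050 ≈ 0.6659.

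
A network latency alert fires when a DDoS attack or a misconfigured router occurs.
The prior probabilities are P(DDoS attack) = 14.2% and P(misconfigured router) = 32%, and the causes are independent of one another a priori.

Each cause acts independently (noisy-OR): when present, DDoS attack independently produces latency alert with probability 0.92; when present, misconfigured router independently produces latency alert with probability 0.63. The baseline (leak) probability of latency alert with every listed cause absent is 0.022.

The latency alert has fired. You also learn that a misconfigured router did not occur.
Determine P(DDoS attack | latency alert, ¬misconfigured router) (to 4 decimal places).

Under noisy-OR, P(latency alert | causes) = 1 − (1−0.022)·∏(1−qᵢ) over the active causes.
Sum P(latency alert|·) weighted by the priors over both values of DDoS attack:
  P(latency alert | ¬misconfigured router) = 0.022*0.858 + 0.92176*0.142
        = 0.018876 + 0.130890 = 0.149766
The terms with DDoS attack present sum to 0.130890, so
  P(DDoS attack | latency alert, ¬misconfigured router) = 0.130890 / 0.149766 ≈ 0.8740

P(DDoS attack | latency alert, ¬misconfigured router) ≈ 0.8740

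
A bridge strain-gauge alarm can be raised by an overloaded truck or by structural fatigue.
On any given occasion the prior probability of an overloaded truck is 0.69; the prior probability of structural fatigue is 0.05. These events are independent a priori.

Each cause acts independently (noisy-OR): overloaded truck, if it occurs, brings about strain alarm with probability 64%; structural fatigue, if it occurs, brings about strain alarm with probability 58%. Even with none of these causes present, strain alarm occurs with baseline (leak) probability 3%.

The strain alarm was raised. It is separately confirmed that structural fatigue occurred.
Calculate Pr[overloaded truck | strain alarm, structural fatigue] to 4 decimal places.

Pr[overloaded truck | strain alarm, structural fatigue] ≈ 0.7622

Under noisy-OR, P(strain alarm | causes) = 1 − (1−0.03)·∏(1−qᵢ) over the active causes.
Numerator (weight on configurations with overloaded truck): 0.853336×0.69 = 0.588802
The normalizing constant is 0.5926×0.31 + 0.853336×0.69 = 0.772508
Posterior = 0.588802 / 0.772508 ≈ 0.7622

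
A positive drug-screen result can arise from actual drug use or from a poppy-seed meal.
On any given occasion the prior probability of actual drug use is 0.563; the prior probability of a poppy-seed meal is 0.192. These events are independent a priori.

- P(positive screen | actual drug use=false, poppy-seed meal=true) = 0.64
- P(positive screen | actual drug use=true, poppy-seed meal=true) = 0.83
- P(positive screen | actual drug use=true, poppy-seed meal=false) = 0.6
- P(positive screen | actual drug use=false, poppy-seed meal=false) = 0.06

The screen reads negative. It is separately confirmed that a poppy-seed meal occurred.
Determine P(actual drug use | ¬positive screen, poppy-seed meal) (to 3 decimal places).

Enumerate both values of actual drug use and weight by the priors:
  P(¬positive screen | poppy-seed meal) = 0.36*0.437 + 0.17*0.563
        = 0.157320 + 0.095710 = 0.253030
Keeping only the actual drug use-present terms gives 0.095710, so
  P(actual drug use | ¬positive screen, poppy-seed meal) = 0.095710 / 0.253030 ≈ 0.378

P(actual drug use | ¬positive screen, poppy-seed meal) ≈ 0.378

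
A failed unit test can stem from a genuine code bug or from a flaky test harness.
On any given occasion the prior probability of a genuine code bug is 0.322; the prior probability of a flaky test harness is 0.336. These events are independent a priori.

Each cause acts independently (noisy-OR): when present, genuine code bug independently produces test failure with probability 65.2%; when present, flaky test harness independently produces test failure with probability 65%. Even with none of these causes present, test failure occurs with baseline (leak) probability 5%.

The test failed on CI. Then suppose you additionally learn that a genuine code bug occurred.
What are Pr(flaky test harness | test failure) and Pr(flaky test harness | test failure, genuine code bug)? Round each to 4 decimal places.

Pr(flaky test harness | test failure) ≈ 0.5993; Pr(flaky test harness | test failure, genuine code bug) ≈ 0.4006

Under noisy-OR, P(test failure | causes) = 1 − (1−0.05)·∏(1−qᵢ) over the active causes.
Weight on flaky test harness=true, given the evidence: 0.152062 + 0.095673 = 0.247735
Normalizer over all consistent configurations: 0.05·0.678·0.664 + 0.6675·0.678·0.336 + 0.6694·0.322·0.664 + 0.88429·0.322·0.336 = 0.413368
P(flaky test harness | test failure) = 0.247735/0.413368 ≈ 0.5993

Now also conditioning on genuine code bug=true:
Sum P(test failure|·) weighted by the priors over both values of flaky test harness:
  P(test failure | genuine code bug) = 0.6694*0.664 + 0.88429*0.336
        = 0.444482 + 0.297121 = 0.741603
The terms with flaky test harness present sum to 0.297121, so
  P(flaky test harness | test failure, genuine code bug) = 0.297121 / 0.741603 ≈ 0.4006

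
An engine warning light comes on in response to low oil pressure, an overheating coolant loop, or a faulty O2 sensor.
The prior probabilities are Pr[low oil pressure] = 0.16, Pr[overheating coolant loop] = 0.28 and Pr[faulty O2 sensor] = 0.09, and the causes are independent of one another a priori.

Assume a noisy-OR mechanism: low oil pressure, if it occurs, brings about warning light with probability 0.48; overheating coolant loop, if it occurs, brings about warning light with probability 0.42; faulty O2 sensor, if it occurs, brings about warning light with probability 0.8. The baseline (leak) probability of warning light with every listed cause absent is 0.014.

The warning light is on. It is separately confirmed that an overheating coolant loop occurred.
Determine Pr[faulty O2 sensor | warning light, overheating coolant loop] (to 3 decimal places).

Under noisy-OR, P(warning light | causes) = 1 − (1−0.014)·∏(1−qᵢ) over the active causes.
P(warning light | overheating coolant loop) = 0.42812·0.84·0.91 + 0.885624·0.84·0.09 + 0.702622·0.16·0.91 + 0.940524·0.16·0.09 = 0.327255 + 0.066953 + 0.102302 + 0.013544 = 0.510054
Restricting to configurations with faulty O2 sensor present: 0.066953 + 0.013544 = 0.080497.
Hence the posterior is 0.080497/0.510054 ≈ 0.158.

Pr[faulty O2 sensor | warning light, overheating coolant loop] ≈ 0.158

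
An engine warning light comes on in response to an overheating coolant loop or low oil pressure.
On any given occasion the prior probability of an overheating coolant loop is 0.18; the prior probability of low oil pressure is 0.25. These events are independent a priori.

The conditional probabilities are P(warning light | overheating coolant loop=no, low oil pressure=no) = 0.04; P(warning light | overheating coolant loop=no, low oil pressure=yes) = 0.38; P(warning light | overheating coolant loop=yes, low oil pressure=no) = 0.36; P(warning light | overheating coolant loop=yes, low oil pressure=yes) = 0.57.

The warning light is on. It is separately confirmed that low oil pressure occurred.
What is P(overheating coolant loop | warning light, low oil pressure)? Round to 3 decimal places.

Numerator (weight on configurations with overheating coolant loop): 0.57×0.18 = 0.102600
Normalizer over all consistent configurations: 0.38×0.82 + 0.57×0.18 = 0.414200
Posterior = 0.102600 / 0.414200 ≈ 0.248

P(overheating coolant loop | warning light, low oil pressure) ≈ 0.248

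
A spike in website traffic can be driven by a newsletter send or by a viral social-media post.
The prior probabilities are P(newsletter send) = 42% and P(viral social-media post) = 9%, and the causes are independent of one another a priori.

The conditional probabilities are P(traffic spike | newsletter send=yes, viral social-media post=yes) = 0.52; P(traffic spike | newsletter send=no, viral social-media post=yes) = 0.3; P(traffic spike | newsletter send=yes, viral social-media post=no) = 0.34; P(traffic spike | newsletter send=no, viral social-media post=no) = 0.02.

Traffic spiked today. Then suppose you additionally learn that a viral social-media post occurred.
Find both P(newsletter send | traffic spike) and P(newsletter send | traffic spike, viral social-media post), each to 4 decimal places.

P(traffic spike) = 0.02*0.58*0.91 + 0.3*0.58*0.09 + 0.34*0.42*0.91 + 0.52*0.42*0.09 = 0.010556 + 0.015660 + 0.129948 + 0.019656 = 0.175820
Of this, 0.149604 comes from 0.129948 + 0.019656 (the newsletter send=true cases).
So P(newsletter send | traffic spike) = 0.149604/0.175820 ≈ 0.8509.

Now also conditioning on viral social-media post=true:
P(traffic spike | viral social-media post) = 0.3·0.58 + 0.52·0.42 = 0.174000 + 0.218400 = 0.392400
Of this, 0.218400 comes from 0.52·0.42 (the newsletter send=true cases).
So P(newsletter send | traffic spike, viral social-media post) = 0.218400/0.392400 ≈ 0.5566.
Conditioning on viral social-media post lowers the posterior on newsletter send: the classic explaining-away effect in a common-effect structure.

P(newsletter send | traffic spike) ≈ 0.8509; P(newsletter send | traffic spike, viral social-media post) ≈ 0.5566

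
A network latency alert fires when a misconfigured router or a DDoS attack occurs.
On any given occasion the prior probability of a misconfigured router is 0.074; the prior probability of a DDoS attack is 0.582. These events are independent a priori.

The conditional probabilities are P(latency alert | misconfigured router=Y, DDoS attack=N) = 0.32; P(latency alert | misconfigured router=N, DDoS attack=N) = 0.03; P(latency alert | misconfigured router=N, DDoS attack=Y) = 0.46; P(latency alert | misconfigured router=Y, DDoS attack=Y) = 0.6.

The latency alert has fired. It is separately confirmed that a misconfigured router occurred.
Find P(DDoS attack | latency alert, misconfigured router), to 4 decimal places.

P(DDoS attack | latency alert, misconfigured router) ≈ 0.7230

Numerator (weight on configurations with DDoS attack): 0.6×0.582 = 0.349200
The normalizing constant is 0.32×0.418 + 0.6×0.582 = 0.482960
P(DDoS attack | latency alert, misconfigured router) = 0.349200/0.482960 ≈ 0.7230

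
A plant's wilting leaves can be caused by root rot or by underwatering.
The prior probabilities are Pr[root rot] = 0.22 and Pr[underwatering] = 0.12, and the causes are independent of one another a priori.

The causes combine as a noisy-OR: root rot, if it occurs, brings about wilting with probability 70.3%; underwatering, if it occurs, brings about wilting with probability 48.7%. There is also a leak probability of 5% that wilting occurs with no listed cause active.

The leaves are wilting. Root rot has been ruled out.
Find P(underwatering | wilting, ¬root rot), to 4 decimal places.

Under noisy-OR, P(wilting | causes) = 1 − (1−0.05)·∏(1−qᵢ) over the active causes.
Numerator (weight on configurations with underwatering): 0.51265·0.12 = 0.061518
Denominator P(wilting | ¬root rot): 0.05·0.88 + 0.51265·0.12 = 0.105518
Posterior = 0.061518 / 0.105518 ≈ 0.5830

P(underwatering | wilting, ¬root rot) ≈ 0.5830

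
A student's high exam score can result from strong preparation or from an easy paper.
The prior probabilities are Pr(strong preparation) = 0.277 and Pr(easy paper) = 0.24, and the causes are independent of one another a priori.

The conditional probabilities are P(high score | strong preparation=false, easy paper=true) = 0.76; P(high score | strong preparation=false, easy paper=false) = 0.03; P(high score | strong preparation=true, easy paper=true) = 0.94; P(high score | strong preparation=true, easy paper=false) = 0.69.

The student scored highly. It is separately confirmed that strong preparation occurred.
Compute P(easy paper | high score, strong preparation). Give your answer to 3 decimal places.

Enumerate both values of easy paper and weight by the priors:
  P(high score | strong preparation) = 0.69×0.76 + 0.94×0.24
        = 0.524400 + 0.225600 = 0.750000
Configurations with easy paper contribute 0.225600, so
  P(easy paper | high score, strong preparation) = 0.225600 / 0.750000 ≈ 0.301

P(easy paper | high score, strong preparation) ≈ 0.301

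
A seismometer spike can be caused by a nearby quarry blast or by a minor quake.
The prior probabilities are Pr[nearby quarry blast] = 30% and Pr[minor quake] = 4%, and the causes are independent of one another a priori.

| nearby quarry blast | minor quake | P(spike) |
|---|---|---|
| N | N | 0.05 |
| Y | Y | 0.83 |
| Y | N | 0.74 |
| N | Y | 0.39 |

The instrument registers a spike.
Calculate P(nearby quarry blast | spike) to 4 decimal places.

Numerator (weight on configurations with nearby quarry blast): 0.213120 + 0.009960 = 0.223080
Normalizer over all consistent configurations: 0.05×0.7×0.96 + 0.39×0.7×0.04 + 0.74×0.3×0.96 + 0.83×0.3×0.04 = 0.267600
P(nearby quarry blast | spike) = 0.223080/0.267600 ≈ 0.8336

P(nearby quarry blast | spike) ≈ 0.8336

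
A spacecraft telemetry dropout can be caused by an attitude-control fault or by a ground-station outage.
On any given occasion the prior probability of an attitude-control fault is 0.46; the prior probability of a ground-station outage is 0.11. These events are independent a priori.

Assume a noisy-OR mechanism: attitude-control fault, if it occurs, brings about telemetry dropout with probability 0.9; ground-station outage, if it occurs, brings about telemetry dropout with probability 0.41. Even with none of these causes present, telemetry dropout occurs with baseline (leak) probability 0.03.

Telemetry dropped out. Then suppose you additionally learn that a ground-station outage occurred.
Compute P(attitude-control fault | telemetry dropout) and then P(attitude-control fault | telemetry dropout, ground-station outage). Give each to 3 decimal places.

Under noisy-OR, P(telemetry dropout | causes) = 1 − (1−0.03)·∏(1−qᵢ) over the active causes.
P(telemetry dropout) = 0.03·0.54·0.89 + 0.4277·0.54·0.11 + 0.903·0.46·0.89 + 0.94277·0.46·0.11 = 0.014418 + 0.025405 + 0.369688 + 0.047704 = 0.457215
The attitude-control fault-present share is 0.369688 + 0.047704 = 0.417392.
So P(attitude-control fault | telemetry dropout) = 0.417392/0.457215 ≈ 0.913.

With the extra evidence:
By total probability over both values of attitude-control fault:
  P(telemetry dropout | ground-station outage) = 0.4277×0.54 + 0.94277×0.46
        = 0.230958 + 0.433674 = 0.664632
Keeping only the attitude-control fault-present terms gives 0.433674, so
  P(attitude-control fault | telemetry dropout, ground-station outage) = 0.433674 / 0.664632 ≈ 0.653

P(attitude-control fault | telemetry dropout) ≈ 0.913; P(attitude-control fault | telemetry dropout, ground-station outage) ≈ 0.653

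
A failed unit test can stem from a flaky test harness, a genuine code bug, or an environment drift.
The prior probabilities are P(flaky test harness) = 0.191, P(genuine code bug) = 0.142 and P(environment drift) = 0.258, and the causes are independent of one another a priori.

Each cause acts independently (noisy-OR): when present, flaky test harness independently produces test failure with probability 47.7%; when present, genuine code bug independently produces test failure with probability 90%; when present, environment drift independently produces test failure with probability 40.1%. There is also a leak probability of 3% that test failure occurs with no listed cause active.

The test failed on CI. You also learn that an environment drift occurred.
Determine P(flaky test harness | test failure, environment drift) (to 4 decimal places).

P(flaky test harness | test failure, environment drift) ≈ 0.2602

Under noisy-OR, P(test failure | causes) = 1 − (1−0.03)·∏(1−qᵢ) over the active causes.
Numerator (weight on configurations with flaky test harness): 0.114079 + 0.026298 = 0.140377
Normalizer over all consistent configurations: 0.41897*0.809*0.858 + 0.941897*0.809*0.142 + 0.696121*0.191*0.858 + 0.969612*0.191*0.142 = 0.539396
P(flaky test harness | test failure, environment drift) = 0.140377/0.539396 ≈ 0.2602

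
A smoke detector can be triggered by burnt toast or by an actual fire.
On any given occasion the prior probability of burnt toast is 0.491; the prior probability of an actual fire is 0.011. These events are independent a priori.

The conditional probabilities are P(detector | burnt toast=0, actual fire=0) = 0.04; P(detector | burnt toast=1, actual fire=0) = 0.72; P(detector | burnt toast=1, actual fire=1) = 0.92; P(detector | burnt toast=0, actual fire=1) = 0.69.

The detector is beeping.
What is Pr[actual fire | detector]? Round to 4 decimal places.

Pr[actual fire | detector] ≈ 0.0233

P(detector) = 0.04×0.509×0.989 + 0.69×0.509×0.011 + 0.72×0.491×0.989 + 0.92×0.491×0.011 = 0.020136 + 0.003863 + 0.349631 + 0.004969 = 0.378599
Of this, 0.008832 comes from 0.003863 + 0.004969 (the actual fire=true cases).
Hence the posterior is 0.008832/0.378599 ≈ 0.0233.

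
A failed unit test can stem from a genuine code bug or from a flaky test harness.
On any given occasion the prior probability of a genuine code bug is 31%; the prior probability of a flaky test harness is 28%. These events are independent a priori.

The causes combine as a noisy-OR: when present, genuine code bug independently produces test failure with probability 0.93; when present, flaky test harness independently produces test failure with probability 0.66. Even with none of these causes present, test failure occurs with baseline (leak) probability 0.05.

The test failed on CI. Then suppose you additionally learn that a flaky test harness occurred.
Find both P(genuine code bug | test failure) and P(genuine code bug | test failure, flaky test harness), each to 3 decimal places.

P(genuine code bug | test failure) ≈ 0.653; P(genuine code bug | test failure, flaky test harness) ≈ 0.393

Under noisy-OR, P(test failure | causes) = 1 − (1−0.05)·∏(1−qᵢ) over the active causes.
Sum P(test failure|·) weighted by the priors over the 4 (genuine code bug, flaky test harness) configurations:
  P(test failure) = 0.05*0.69*0.72 + 0.677*0.69*0.28 + 0.9335*0.31*0.72 + 0.97739*0.31*0.28
        = 0.024840 + 0.130796 + 0.208357 + 0.084837 = 0.448830
Configurations with genuine code bug contribute 0.293194, so
  P(genuine code bug | test failure) = 0.293194 / 0.448830 ≈ 0.653

With the extra evidence:
Enumerate both values of genuine code bug and weight by the priors:
  P(test failure | flaky test harness) = 0.677×0.69 + 0.97739×0.31
        = 0.467130 + 0.302991 = 0.770121
Keeping only the genuine code bug-present terms gives 0.302991, so
  P(genuine code bug | test failure, flaky test harness) = 0.302991 / 0.770121 ≈ 0.393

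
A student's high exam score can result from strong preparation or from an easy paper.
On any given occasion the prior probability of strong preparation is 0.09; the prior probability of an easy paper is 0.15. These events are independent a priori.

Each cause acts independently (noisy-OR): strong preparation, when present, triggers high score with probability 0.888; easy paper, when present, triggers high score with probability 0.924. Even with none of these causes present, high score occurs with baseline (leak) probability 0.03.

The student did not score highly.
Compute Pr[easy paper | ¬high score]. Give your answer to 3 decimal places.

Pr[easy paper | ¬high score] ≈ 0.013

Under noisy-OR, P(high score | causes) = 1 − (1−0.03)·∏(1−qᵢ) over the active causes.
By total probability over the 4 (strong preparation, easy paper) configurations:
  P(¬high score) = 0.97*0.91*0.85 + 0.07372*0.91*0.15 + 0.10864*0.09*0.85 + 0.008257*0.09*0.15
        = 0.750295 + 0.010063 + 0.008311 + 0.000111 = 0.768780
Keeping only the easy paper-present terms gives 0.010174, so
  P(easy paper | ¬high score) = 0.010174 / 0.768780 ≈ 0.013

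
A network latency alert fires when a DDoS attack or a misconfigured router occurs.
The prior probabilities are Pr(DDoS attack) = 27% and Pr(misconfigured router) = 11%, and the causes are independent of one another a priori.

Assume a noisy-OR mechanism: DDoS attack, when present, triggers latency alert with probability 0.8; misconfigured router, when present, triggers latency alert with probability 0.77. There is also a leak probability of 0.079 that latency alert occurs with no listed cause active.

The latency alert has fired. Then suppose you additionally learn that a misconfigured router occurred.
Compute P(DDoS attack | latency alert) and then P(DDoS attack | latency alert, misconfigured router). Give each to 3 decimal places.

P(DDoS attack | latency alert) ≈ 0.662; P(DDoS attack | latency alert, misconfigured router) ≈ 0.310

Under noisy-OR, P(latency alert | causes) = 1 − (1−0.079)·∏(1−qᵢ) over the active causes.
Enumerate the 4 (DDoS attack, misconfigured router) configurations and weight by the priors:
  P(latency alert) = 0.079·0.73·0.89 + 0.78817·0.73·0.11 + 0.8158·0.27·0.89 + 0.957634·0.27·0.11
        = 0.051326 + 0.063290 + 0.196037 + 0.028442 = 0.339095
Configurations with DDoS attack contribute 0.224479, so
  P(DDoS attack | latency alert) = 0.224479 / 0.339095 ≈ 0.662

With the extra evidence:
P(latency alert | misconfigured router) = 0.78817·0.73 + 0.957634·0.27 = 0.575364 + 0.258561 = 0.833925
The DDoS attack-present share is 0.957634·0.27 = 0.258561.
Hence the posterior is 0.258561/0.833925 ≈ 0.310.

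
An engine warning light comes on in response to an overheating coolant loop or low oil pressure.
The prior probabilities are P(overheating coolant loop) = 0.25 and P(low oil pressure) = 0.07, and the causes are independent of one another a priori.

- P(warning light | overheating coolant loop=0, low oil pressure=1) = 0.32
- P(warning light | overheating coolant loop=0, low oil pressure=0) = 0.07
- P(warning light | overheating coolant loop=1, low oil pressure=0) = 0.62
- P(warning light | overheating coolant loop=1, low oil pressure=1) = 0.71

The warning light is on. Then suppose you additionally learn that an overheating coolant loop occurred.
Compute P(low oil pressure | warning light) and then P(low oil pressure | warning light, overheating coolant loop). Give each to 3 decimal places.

P(low oil pressure | warning light) ≈ 0.132; P(low oil pressure | warning light, overheating coolant loop) ≈ 0.079

Enumerate the 4 (overheating coolant loop, low oil pressure) configurations and weight by the priors:
  P(warning light) = 0.07×0.75×0.93 + 0.32×0.75×0.07 + 0.62×0.25×0.93 + 0.71×0.25×0.07
        = 0.048825 + 0.016800 + 0.144150 + 0.012425 = 0.222200
Keeping only the low oil pressure-present terms gives 0.029225, so
  P(low oil pressure | warning light) = 0.029225 / 0.222200 ≈ 0.132

Now condition on the additional information:
P(warning light | overheating coolant loop) = 0.62·0.93 + 0.71·0.07 = 0.576600 + 0.049700 = 0.626300
The low oil pressure-present share is 0.71·0.07 = 0.049700.
P(low oil pressure | warning light, overheating coolant loop) = 0.049700 / 0.626300 ≈ 0.079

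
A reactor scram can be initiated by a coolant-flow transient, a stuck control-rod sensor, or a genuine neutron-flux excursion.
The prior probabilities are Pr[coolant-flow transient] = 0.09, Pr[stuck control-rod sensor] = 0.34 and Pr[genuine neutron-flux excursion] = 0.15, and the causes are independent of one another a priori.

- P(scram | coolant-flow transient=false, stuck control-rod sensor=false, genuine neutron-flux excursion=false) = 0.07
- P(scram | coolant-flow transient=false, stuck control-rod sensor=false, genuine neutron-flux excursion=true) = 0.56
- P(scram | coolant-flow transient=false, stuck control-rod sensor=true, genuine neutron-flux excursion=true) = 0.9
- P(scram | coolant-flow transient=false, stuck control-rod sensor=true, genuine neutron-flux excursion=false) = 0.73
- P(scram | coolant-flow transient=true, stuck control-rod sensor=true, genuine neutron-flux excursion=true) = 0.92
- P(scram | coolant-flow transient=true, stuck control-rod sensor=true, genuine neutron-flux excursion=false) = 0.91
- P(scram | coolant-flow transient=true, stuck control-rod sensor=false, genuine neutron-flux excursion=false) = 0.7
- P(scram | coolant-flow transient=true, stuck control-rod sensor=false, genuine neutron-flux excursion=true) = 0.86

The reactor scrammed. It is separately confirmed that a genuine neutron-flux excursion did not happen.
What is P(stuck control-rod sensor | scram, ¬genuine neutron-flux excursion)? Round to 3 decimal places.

P(stuck control-rod sensor | scram, ¬genuine neutron-flux excursion) ≈ 0.752

Sum P(scram|·) weighted by the priors over the 4 (coolant-flow transient, stuck control-rod sensor) configurations:
  P(scram | ¬genuine neutron-flux excursion) = 0.07·0.91·0.66 + 0.73·0.91·0.34 + 0.7·0.09·0.66 + 0.91·0.09·0.34
        = 0.042042 + 0.225862 + 0.041580 + 0.027846 = 0.337330
Configurations with stuck control-rod sensor contribute 0.253708, so
  P(stuck control-rod sensor | scram, ¬genuine neutron-flux excursion) = 0.253708 / 0.337330 ≈ 0.752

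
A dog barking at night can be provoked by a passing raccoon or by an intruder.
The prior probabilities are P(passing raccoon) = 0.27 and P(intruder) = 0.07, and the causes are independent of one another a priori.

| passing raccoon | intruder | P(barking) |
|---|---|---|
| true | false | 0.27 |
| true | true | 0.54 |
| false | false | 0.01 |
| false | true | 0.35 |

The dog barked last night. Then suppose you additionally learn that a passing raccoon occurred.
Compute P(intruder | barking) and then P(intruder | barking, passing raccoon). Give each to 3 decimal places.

Numerator (weight on configurations with intruder): 0.017885 + 0.010206 = 0.028091
The normalizing constant is 0.01*0.73*0.93 + 0.35*0.73*0.07 + 0.27*0.27*0.93 + 0.54*0.27*0.07 = 0.102677
Posterior = 0.028091 / 0.102677 ≈ 0.274

Now condition on the additional information:
For the numerator, keep only intruder=true terms: 0.54·0.07 = 0.037800
Denominator P(barking | passing raccoon): 0.27·0.93 + 0.54·0.07 = 0.288900
Posterior = 0.037800 / 0.288900 ≈ 0.131
— passing raccoon explains away the evidence for intruder.

P(intruder | barking) ≈ 0.274; P(intruder | barking, passing raccoon) ≈ 0.131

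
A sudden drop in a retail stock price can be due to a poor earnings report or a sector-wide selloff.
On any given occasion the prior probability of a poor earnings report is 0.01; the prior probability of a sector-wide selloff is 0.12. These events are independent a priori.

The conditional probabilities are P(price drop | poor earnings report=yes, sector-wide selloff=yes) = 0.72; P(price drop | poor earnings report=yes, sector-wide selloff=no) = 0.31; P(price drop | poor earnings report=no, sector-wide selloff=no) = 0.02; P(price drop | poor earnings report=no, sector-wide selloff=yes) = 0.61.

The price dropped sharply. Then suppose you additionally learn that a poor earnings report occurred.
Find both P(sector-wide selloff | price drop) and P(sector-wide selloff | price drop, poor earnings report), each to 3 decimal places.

For the numerator, keep only sector-wide selloff=true terms: 0.072468 + 0.000864 = 0.073332
Normalizer over all consistent configurations: 0.02*0.99*0.88 + 0.61*0.99*0.12 + 0.31*0.01*0.88 + 0.72*0.01*0.12 = 0.093484
P(sector-wide selloff | price drop) = 0.073332/0.093484 ≈ 0.784

Now condition on the additional information:
Enumerate both values of sector-wide selloff and weight by the priors:
  P(price drop | poor earnings report) = 0.31*0.88 + 0.72*0.12
        = 0.272800 + 0.086400 = 0.359200
The terms with sector-wide selloff present sum to 0.086400, so
  P(sector-wide selloff | price drop, poor earnings report) = 0.086400 / 0.359200 ≈ 0.241
— poor earnings report explains away the evidence for sector-wide selloff.

P(sector-wide selloff | price drop) ≈ 0.784; P(sector-wide selloff | price drop, poor earnings report) ≈ 0.241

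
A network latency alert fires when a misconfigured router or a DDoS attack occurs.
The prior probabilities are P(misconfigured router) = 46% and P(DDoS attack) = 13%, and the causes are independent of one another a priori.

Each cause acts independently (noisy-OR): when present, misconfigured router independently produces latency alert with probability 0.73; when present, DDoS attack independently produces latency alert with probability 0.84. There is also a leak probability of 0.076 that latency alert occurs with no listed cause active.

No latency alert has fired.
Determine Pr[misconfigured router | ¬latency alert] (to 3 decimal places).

Under noisy-OR, P(latency alert | causes) = 1 − (1−0.076)·∏(1−qᵢ) over the active causes.
P(¬latency alert) = 0.924×0.54×0.87 + 0.14784×0.54×0.13 + 0.24948×0.46×0.87 + 0.039917×0.46×0.13 = 0.434095 + 0.010378 + 0.099842 + 0.002387 = 0.546702
The misconfigured router-present share is 0.099842 + 0.002387 = 0.102229.
So P(misconfigured router | ¬latency alert) = 0.102229/0.546702 ≈ 0.187.

Pr[misconfigured router | ¬latency alert] ≈ 0.187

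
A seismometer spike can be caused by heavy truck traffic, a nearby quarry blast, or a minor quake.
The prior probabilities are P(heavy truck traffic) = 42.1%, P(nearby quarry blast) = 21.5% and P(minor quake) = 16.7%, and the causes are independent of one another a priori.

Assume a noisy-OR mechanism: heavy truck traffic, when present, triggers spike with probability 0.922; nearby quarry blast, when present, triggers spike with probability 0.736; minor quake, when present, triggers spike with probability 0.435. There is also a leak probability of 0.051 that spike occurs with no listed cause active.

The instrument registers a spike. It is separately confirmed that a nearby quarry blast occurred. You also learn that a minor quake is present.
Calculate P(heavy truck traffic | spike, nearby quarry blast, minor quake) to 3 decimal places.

P(heavy truck traffic | spike, nearby quarry blast, minor quake) ≈ 0.456

Under noisy-OR, P(spike | causes) = 1 − (1−0.051)·∏(1−qᵢ) over the active causes.
For the numerator, keep only heavy truck traffic=true terms: 0.988959·0.421 = 0.416352
The normalizing constant is 0.858447·0.579 + 0.988959·0.421 = 0.913393
P(heavy truck traffic | spike, nearby quarry blast, minor quake) = 0.416352/0.913393 ≈ 0.456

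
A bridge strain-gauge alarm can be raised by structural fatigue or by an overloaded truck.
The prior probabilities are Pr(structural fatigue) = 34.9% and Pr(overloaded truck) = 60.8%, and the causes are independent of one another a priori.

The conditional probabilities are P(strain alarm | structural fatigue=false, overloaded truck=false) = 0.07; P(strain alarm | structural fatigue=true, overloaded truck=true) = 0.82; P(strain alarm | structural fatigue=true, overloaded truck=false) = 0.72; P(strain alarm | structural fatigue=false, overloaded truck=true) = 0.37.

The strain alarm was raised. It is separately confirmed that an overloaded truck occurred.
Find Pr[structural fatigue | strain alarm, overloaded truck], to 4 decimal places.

Pr[structural fatigue | strain alarm, overloaded truck] ≈ 0.5430

For the numerator, keep only structural fatigue=true terms: 0.82·0.349 = 0.286180
Denominator P(strain alarm | overloaded truck): 0.37·0.651 + 0.82·0.349 = 0.527050
P(structural fatigue | strain alarm, overloaded truck) = 0.286180/0.527050 ≈ 0.5430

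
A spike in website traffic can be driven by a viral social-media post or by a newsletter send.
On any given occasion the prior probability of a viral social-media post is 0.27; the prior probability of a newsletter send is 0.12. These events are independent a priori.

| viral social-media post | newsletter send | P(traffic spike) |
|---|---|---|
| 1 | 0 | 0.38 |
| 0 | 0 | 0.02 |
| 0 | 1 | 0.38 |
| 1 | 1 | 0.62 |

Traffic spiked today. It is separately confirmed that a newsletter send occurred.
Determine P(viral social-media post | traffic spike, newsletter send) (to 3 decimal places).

P(traffic spike | newsletter send) = 0.38·0.73 + 0.62·0.27 = 0.277400 + 0.167400 = 0.444800
The viral social-media post-present share is 0.62·0.27 = 0.167400.
So P(viral social-media post | traffic spike, newsletter send) = 0.167400/0.444800 ≈ 0.376.

P(viral social-media post | traffic spike, newsletter send) ≈ 0.376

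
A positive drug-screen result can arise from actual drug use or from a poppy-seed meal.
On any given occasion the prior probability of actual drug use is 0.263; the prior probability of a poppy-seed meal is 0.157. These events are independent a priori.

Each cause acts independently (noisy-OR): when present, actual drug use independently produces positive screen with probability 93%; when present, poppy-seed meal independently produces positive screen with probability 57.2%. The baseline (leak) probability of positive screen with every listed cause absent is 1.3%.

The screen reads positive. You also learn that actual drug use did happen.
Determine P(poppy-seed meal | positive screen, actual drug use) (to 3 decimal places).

P(poppy-seed meal | positive screen, actual drug use) ≈ 0.163

Under noisy-OR, P(positive screen | causes) = 1 − (1−0.013)·∏(1−qᵢ) over the active causes.
P(positive screen | actual drug use) = 0.93091*0.843 + 0.970429*0.157 = 0.784757 + 0.152357 = 0.937114
Of this, 0.152357 comes from 0.970429*0.157 (the poppy-seed meal=true cases).
P(poppy-seed meal | positive screen, actual drug use) = 0.152357 / 0.937114 ≈ 0.163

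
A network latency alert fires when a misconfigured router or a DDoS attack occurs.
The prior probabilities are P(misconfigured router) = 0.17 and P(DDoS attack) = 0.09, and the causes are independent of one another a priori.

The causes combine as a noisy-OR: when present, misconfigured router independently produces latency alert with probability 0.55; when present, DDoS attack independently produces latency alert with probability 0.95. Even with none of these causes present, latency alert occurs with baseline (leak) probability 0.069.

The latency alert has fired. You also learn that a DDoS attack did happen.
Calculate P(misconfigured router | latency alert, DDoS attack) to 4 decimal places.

Under noisy-OR, P(latency alert | causes) = 1 − (1−0.069)·∏(1−qᵢ) over the active causes.
P(latency alert | DDoS attack) = 0.95345·0.83 + 0.979052·0.17 = 0.791363 + 0.166439 = 0.957802
The misconfigured router-present share is 0.979052·0.17 = 0.166439.
So P(misconfigured router | latency alert, DDoS attack) = 0.166439/0.957802 ≈ 0.1738.

P(misconfigured router | latency alert, DDoS attack) ≈ 0.1738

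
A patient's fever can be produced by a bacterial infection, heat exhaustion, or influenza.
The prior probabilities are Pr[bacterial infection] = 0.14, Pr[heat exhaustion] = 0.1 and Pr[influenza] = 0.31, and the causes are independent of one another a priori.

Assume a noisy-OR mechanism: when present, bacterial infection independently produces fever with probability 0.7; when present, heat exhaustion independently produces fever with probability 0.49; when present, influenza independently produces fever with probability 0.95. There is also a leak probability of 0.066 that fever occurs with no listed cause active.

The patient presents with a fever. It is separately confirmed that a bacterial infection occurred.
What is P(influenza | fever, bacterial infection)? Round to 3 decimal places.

P(influenza | fever, bacterial infection) ≈ 0.377

Under noisy-OR, P(fever | causes) = 1 − (1−0.066)·∏(1−qᵢ) over the active causes.
By total probability over the 4 (heat exhaustion, influenza) configurations:
  P(fever | bacterial infection) = 0.7198*0.9*0.69 + 0.98599*0.9*0.31 + 0.857098*0.1*0.69 + 0.992855*0.1*0.31
        = 0.446996 + 0.275091 + 0.059140 + 0.030779 = 0.812006
The terms with influenza present sum to 0.305870, so
  P(influenza | fever, bacterial infection) = 0.305870 / 0.812006 ≈ 0.377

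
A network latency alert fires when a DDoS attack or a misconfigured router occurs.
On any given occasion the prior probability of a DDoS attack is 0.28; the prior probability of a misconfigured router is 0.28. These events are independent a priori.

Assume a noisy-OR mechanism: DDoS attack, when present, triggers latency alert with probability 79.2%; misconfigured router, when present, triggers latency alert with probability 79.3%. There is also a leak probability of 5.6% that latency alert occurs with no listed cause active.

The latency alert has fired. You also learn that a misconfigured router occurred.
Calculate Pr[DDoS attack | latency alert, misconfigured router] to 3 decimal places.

Pr[DDoS attack | latency alert, misconfigured router] ≈ 0.317

Under noisy-OR, P(latency alert | causes) = 1 − (1−0.056)·∏(1−qᵢ) over the active causes.
P(latency alert | misconfigured router) = 0.804592·0.72 + 0.959355·0.28 = 0.579306 + 0.268619 = 0.847925
Of this, 0.268619 comes from 0.959355·0.28 (the DDoS attack=true cases).
So P(DDoS attack | latency alert, misconfigured router) = 0.268619/0.847925 ≈ 0.317.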